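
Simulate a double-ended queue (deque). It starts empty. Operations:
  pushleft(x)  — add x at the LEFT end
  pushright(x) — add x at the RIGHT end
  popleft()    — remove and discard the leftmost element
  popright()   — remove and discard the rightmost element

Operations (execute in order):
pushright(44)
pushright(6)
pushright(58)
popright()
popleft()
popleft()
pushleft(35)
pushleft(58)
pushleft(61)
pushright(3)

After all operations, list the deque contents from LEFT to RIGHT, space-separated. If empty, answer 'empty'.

Answer: 61 58 35 3

Derivation:
pushright(44): [44]
pushright(6): [44, 6]
pushright(58): [44, 6, 58]
popright(): [44, 6]
popleft(): [6]
popleft(): []
pushleft(35): [35]
pushleft(58): [58, 35]
pushleft(61): [61, 58, 35]
pushright(3): [61, 58, 35, 3]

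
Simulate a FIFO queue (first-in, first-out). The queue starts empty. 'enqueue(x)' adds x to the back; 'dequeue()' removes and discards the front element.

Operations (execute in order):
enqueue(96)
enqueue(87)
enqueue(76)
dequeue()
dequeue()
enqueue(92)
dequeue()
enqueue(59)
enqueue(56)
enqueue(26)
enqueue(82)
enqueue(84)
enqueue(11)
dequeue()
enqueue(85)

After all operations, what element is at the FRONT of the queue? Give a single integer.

enqueue(96): queue = [96]
enqueue(87): queue = [96, 87]
enqueue(76): queue = [96, 87, 76]
dequeue(): queue = [87, 76]
dequeue(): queue = [76]
enqueue(92): queue = [76, 92]
dequeue(): queue = [92]
enqueue(59): queue = [92, 59]
enqueue(56): queue = [92, 59, 56]
enqueue(26): queue = [92, 59, 56, 26]
enqueue(82): queue = [92, 59, 56, 26, 82]
enqueue(84): queue = [92, 59, 56, 26, 82, 84]
enqueue(11): queue = [92, 59, 56, 26, 82, 84, 11]
dequeue(): queue = [59, 56, 26, 82, 84, 11]
enqueue(85): queue = [59, 56, 26, 82, 84, 11, 85]

Answer: 59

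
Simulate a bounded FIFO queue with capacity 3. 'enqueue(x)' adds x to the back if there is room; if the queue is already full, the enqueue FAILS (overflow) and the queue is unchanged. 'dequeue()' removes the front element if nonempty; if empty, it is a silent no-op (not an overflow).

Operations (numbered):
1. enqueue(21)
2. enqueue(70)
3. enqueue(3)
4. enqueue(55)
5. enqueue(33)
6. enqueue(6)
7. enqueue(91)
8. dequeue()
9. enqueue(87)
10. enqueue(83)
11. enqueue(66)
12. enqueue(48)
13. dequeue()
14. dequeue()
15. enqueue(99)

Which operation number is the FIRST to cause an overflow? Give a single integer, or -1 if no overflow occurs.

1. enqueue(21): size=1
2. enqueue(70): size=2
3. enqueue(3): size=3
4. enqueue(55): size=3=cap → OVERFLOW (fail)
5. enqueue(33): size=3=cap → OVERFLOW (fail)
6. enqueue(6): size=3=cap → OVERFLOW (fail)
7. enqueue(91): size=3=cap → OVERFLOW (fail)
8. dequeue(): size=2
9. enqueue(87): size=3
10. enqueue(83): size=3=cap → OVERFLOW (fail)
11. enqueue(66): size=3=cap → OVERFLOW (fail)
12. enqueue(48): size=3=cap → OVERFLOW (fail)
13. dequeue(): size=2
14. dequeue(): size=1
15. enqueue(99): size=2

Answer: 4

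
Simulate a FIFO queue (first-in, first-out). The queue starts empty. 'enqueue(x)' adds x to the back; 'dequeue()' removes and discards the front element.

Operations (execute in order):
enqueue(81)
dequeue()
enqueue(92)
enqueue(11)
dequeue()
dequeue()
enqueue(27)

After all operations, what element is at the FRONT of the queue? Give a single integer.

Answer: 27

Derivation:
enqueue(81): queue = [81]
dequeue(): queue = []
enqueue(92): queue = [92]
enqueue(11): queue = [92, 11]
dequeue(): queue = [11]
dequeue(): queue = []
enqueue(27): queue = [27]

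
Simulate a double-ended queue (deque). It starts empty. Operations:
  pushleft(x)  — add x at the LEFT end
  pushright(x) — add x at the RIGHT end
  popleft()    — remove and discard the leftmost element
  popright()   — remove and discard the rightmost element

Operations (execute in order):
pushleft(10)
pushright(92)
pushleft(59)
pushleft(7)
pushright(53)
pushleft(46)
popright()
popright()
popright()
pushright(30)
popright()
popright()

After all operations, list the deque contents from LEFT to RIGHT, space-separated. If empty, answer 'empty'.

pushleft(10): [10]
pushright(92): [10, 92]
pushleft(59): [59, 10, 92]
pushleft(7): [7, 59, 10, 92]
pushright(53): [7, 59, 10, 92, 53]
pushleft(46): [46, 7, 59, 10, 92, 53]
popright(): [46, 7, 59, 10, 92]
popright(): [46, 7, 59, 10]
popright(): [46, 7, 59]
pushright(30): [46, 7, 59, 30]
popright(): [46, 7, 59]
popright(): [46, 7]

Answer: 46 7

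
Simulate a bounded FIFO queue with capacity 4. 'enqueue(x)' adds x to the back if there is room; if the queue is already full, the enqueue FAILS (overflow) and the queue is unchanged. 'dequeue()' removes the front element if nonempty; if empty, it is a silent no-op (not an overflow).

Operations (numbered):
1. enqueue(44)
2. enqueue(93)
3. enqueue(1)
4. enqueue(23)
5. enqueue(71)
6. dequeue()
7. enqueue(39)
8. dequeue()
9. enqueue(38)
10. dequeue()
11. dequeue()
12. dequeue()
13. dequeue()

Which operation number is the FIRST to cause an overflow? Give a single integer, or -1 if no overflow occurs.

Answer: 5

Derivation:
1. enqueue(44): size=1
2. enqueue(93): size=2
3. enqueue(1): size=3
4. enqueue(23): size=4
5. enqueue(71): size=4=cap → OVERFLOW (fail)
6. dequeue(): size=3
7. enqueue(39): size=4
8. dequeue(): size=3
9. enqueue(38): size=4
10. dequeue(): size=3
11. dequeue(): size=2
12. dequeue(): size=1
13. dequeue(): size=0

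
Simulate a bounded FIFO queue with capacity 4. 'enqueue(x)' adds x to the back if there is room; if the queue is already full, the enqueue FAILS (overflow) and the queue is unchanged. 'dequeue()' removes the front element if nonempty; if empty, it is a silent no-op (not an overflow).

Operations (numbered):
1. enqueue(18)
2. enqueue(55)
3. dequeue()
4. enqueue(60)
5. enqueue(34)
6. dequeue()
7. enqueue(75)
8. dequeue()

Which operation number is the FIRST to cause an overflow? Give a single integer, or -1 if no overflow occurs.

1. enqueue(18): size=1
2. enqueue(55): size=2
3. dequeue(): size=1
4. enqueue(60): size=2
5. enqueue(34): size=3
6. dequeue(): size=2
7. enqueue(75): size=3
8. dequeue(): size=2

Answer: -1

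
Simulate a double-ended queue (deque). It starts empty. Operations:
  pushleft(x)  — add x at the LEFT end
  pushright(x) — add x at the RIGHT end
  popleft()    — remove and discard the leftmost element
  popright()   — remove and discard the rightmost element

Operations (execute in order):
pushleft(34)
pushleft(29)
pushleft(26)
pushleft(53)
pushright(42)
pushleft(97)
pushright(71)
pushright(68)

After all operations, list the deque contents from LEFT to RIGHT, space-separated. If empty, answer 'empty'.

pushleft(34): [34]
pushleft(29): [29, 34]
pushleft(26): [26, 29, 34]
pushleft(53): [53, 26, 29, 34]
pushright(42): [53, 26, 29, 34, 42]
pushleft(97): [97, 53, 26, 29, 34, 42]
pushright(71): [97, 53, 26, 29, 34, 42, 71]
pushright(68): [97, 53, 26, 29, 34, 42, 71, 68]

Answer: 97 53 26 29 34 42 71 68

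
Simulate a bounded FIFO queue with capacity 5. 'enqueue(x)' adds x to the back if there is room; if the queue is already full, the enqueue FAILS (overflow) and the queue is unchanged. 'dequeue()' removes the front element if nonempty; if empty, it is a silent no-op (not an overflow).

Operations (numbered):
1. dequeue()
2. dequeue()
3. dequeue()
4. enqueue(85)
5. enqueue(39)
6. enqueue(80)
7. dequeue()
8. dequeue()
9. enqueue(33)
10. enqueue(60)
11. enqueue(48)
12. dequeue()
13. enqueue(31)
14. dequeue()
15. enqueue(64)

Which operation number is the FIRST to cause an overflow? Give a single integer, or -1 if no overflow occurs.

Answer: -1

Derivation:
1. dequeue(): empty, no-op, size=0
2. dequeue(): empty, no-op, size=0
3. dequeue(): empty, no-op, size=0
4. enqueue(85): size=1
5. enqueue(39): size=2
6. enqueue(80): size=3
7. dequeue(): size=2
8. dequeue(): size=1
9. enqueue(33): size=2
10. enqueue(60): size=3
11. enqueue(48): size=4
12. dequeue(): size=3
13. enqueue(31): size=4
14. dequeue(): size=3
15. enqueue(64): size=4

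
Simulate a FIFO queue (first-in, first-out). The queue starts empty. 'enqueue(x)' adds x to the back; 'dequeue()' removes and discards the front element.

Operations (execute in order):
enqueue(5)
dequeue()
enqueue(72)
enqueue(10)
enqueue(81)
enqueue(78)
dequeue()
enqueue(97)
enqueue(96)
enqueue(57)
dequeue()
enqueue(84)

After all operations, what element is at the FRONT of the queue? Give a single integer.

Answer: 81

Derivation:
enqueue(5): queue = [5]
dequeue(): queue = []
enqueue(72): queue = [72]
enqueue(10): queue = [72, 10]
enqueue(81): queue = [72, 10, 81]
enqueue(78): queue = [72, 10, 81, 78]
dequeue(): queue = [10, 81, 78]
enqueue(97): queue = [10, 81, 78, 97]
enqueue(96): queue = [10, 81, 78, 97, 96]
enqueue(57): queue = [10, 81, 78, 97, 96, 57]
dequeue(): queue = [81, 78, 97, 96, 57]
enqueue(84): queue = [81, 78, 97, 96, 57, 84]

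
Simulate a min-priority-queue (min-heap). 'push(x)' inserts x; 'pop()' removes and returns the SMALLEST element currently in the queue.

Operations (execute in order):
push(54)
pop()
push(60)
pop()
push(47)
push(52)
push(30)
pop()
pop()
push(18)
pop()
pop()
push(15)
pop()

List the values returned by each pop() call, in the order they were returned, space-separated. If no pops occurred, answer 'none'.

Answer: 54 60 30 47 18 52 15

Derivation:
push(54): heap contents = [54]
pop() → 54: heap contents = []
push(60): heap contents = [60]
pop() → 60: heap contents = []
push(47): heap contents = [47]
push(52): heap contents = [47, 52]
push(30): heap contents = [30, 47, 52]
pop() → 30: heap contents = [47, 52]
pop() → 47: heap contents = [52]
push(18): heap contents = [18, 52]
pop() → 18: heap contents = [52]
pop() → 52: heap contents = []
push(15): heap contents = [15]
pop() → 15: heap contents = []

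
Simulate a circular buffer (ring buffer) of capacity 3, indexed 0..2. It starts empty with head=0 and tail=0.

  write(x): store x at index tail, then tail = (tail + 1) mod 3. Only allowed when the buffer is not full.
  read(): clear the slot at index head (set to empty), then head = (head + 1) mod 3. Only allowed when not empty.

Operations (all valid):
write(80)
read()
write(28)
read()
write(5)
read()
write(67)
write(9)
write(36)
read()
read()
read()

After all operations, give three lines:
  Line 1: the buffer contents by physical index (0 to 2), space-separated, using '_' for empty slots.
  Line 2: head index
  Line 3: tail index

write(80): buf=[80 _ _], head=0, tail=1, size=1
read(): buf=[_ _ _], head=1, tail=1, size=0
write(28): buf=[_ 28 _], head=1, tail=2, size=1
read(): buf=[_ _ _], head=2, tail=2, size=0
write(5): buf=[_ _ 5], head=2, tail=0, size=1
read(): buf=[_ _ _], head=0, tail=0, size=0
write(67): buf=[67 _ _], head=0, tail=1, size=1
write(9): buf=[67 9 _], head=0, tail=2, size=2
write(36): buf=[67 9 36], head=0, tail=0, size=3
read(): buf=[_ 9 36], head=1, tail=0, size=2
read(): buf=[_ _ 36], head=2, tail=0, size=1
read(): buf=[_ _ _], head=0, tail=0, size=0

Answer: _ _ _
0
0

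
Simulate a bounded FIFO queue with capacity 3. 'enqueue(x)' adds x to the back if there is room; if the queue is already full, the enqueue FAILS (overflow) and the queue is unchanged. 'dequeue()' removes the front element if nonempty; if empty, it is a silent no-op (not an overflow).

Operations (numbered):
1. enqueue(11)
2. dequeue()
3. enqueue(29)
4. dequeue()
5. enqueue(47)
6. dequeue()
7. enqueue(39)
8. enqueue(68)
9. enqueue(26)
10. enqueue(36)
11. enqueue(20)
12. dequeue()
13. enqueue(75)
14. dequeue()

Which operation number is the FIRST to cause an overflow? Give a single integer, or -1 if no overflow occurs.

Answer: 10

Derivation:
1. enqueue(11): size=1
2. dequeue(): size=0
3. enqueue(29): size=1
4. dequeue(): size=0
5. enqueue(47): size=1
6. dequeue(): size=0
7. enqueue(39): size=1
8. enqueue(68): size=2
9. enqueue(26): size=3
10. enqueue(36): size=3=cap → OVERFLOW (fail)
11. enqueue(20): size=3=cap → OVERFLOW (fail)
12. dequeue(): size=2
13. enqueue(75): size=3
14. dequeue(): size=2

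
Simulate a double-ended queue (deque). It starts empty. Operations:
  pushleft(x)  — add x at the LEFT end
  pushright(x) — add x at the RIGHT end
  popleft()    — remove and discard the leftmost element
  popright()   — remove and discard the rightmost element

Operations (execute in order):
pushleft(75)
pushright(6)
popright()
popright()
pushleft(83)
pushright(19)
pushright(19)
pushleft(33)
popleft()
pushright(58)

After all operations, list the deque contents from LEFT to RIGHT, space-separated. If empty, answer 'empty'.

Answer: 83 19 19 58

Derivation:
pushleft(75): [75]
pushright(6): [75, 6]
popright(): [75]
popright(): []
pushleft(83): [83]
pushright(19): [83, 19]
pushright(19): [83, 19, 19]
pushleft(33): [33, 83, 19, 19]
popleft(): [83, 19, 19]
pushright(58): [83, 19, 19, 58]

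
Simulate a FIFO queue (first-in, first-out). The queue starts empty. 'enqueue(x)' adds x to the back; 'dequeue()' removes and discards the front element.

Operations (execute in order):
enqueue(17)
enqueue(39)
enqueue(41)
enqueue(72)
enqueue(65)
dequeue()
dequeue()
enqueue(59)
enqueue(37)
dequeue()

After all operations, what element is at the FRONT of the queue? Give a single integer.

Answer: 72

Derivation:
enqueue(17): queue = [17]
enqueue(39): queue = [17, 39]
enqueue(41): queue = [17, 39, 41]
enqueue(72): queue = [17, 39, 41, 72]
enqueue(65): queue = [17, 39, 41, 72, 65]
dequeue(): queue = [39, 41, 72, 65]
dequeue(): queue = [41, 72, 65]
enqueue(59): queue = [41, 72, 65, 59]
enqueue(37): queue = [41, 72, 65, 59, 37]
dequeue(): queue = [72, 65, 59, 37]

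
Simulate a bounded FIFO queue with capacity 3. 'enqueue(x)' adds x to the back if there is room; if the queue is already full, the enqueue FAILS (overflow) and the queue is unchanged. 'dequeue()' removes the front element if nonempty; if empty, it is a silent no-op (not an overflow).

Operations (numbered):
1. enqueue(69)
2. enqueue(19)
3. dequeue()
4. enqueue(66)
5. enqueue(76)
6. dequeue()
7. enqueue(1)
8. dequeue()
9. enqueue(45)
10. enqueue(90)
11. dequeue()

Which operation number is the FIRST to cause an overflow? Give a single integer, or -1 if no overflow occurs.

1. enqueue(69): size=1
2. enqueue(19): size=2
3. dequeue(): size=1
4. enqueue(66): size=2
5. enqueue(76): size=3
6. dequeue(): size=2
7. enqueue(1): size=3
8. dequeue(): size=2
9. enqueue(45): size=3
10. enqueue(90): size=3=cap → OVERFLOW (fail)
11. dequeue(): size=2

Answer: 10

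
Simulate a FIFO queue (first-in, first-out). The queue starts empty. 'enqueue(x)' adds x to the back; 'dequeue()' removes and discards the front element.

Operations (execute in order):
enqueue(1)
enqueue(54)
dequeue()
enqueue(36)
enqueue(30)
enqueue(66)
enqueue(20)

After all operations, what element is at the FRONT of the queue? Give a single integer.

Answer: 54

Derivation:
enqueue(1): queue = [1]
enqueue(54): queue = [1, 54]
dequeue(): queue = [54]
enqueue(36): queue = [54, 36]
enqueue(30): queue = [54, 36, 30]
enqueue(66): queue = [54, 36, 30, 66]
enqueue(20): queue = [54, 36, 30, 66, 20]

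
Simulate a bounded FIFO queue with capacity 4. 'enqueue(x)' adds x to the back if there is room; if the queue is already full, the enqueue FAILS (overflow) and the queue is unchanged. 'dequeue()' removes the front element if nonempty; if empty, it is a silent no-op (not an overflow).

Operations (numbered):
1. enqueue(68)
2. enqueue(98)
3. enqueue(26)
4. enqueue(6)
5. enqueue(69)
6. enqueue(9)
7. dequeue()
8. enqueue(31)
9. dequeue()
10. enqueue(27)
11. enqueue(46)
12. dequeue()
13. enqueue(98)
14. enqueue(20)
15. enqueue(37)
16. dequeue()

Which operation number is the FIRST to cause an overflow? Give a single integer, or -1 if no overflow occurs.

1. enqueue(68): size=1
2. enqueue(98): size=2
3. enqueue(26): size=3
4. enqueue(6): size=4
5. enqueue(69): size=4=cap → OVERFLOW (fail)
6. enqueue(9): size=4=cap → OVERFLOW (fail)
7. dequeue(): size=3
8. enqueue(31): size=4
9. dequeue(): size=3
10. enqueue(27): size=4
11. enqueue(46): size=4=cap → OVERFLOW (fail)
12. dequeue(): size=3
13. enqueue(98): size=4
14. enqueue(20): size=4=cap → OVERFLOW (fail)
15. enqueue(37): size=4=cap → OVERFLOW (fail)
16. dequeue(): size=3

Answer: 5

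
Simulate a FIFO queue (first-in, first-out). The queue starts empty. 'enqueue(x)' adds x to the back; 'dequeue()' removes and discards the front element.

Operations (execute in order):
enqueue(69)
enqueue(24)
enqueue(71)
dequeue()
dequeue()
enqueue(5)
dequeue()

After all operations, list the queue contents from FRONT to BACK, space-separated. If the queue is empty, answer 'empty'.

Answer: 5

Derivation:
enqueue(69): [69]
enqueue(24): [69, 24]
enqueue(71): [69, 24, 71]
dequeue(): [24, 71]
dequeue(): [71]
enqueue(5): [71, 5]
dequeue(): [5]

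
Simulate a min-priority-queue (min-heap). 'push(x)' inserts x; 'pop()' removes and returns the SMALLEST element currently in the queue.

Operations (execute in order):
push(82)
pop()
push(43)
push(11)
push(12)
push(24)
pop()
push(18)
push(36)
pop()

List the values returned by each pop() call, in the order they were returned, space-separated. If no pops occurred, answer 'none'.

push(82): heap contents = [82]
pop() → 82: heap contents = []
push(43): heap contents = [43]
push(11): heap contents = [11, 43]
push(12): heap contents = [11, 12, 43]
push(24): heap contents = [11, 12, 24, 43]
pop() → 11: heap contents = [12, 24, 43]
push(18): heap contents = [12, 18, 24, 43]
push(36): heap contents = [12, 18, 24, 36, 43]
pop() → 12: heap contents = [18, 24, 36, 43]

Answer: 82 11 12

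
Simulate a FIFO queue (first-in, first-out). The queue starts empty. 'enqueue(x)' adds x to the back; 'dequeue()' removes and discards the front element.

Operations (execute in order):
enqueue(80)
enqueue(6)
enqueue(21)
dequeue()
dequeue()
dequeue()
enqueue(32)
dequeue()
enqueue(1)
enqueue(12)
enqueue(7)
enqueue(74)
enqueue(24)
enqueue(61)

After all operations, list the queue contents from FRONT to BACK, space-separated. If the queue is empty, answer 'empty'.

Answer: 1 12 7 74 24 61

Derivation:
enqueue(80): [80]
enqueue(6): [80, 6]
enqueue(21): [80, 6, 21]
dequeue(): [6, 21]
dequeue(): [21]
dequeue(): []
enqueue(32): [32]
dequeue(): []
enqueue(1): [1]
enqueue(12): [1, 12]
enqueue(7): [1, 12, 7]
enqueue(74): [1, 12, 7, 74]
enqueue(24): [1, 12, 7, 74, 24]
enqueue(61): [1, 12, 7, 74, 24, 61]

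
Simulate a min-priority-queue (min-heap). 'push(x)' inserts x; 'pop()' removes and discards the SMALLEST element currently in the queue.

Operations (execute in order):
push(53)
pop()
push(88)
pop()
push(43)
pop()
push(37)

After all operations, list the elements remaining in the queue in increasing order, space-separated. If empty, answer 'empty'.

Answer: 37

Derivation:
push(53): heap contents = [53]
pop() → 53: heap contents = []
push(88): heap contents = [88]
pop() → 88: heap contents = []
push(43): heap contents = [43]
pop() → 43: heap contents = []
push(37): heap contents = [37]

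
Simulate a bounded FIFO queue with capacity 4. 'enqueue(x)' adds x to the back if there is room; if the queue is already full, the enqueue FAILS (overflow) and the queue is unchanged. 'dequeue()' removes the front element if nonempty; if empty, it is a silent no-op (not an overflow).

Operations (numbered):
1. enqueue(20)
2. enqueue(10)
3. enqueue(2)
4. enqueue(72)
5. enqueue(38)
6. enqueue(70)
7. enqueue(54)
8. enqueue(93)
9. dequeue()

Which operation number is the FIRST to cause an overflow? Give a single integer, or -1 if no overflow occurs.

1. enqueue(20): size=1
2. enqueue(10): size=2
3. enqueue(2): size=3
4. enqueue(72): size=4
5. enqueue(38): size=4=cap → OVERFLOW (fail)
6. enqueue(70): size=4=cap → OVERFLOW (fail)
7. enqueue(54): size=4=cap → OVERFLOW (fail)
8. enqueue(93): size=4=cap → OVERFLOW (fail)
9. dequeue(): size=3

Answer: 5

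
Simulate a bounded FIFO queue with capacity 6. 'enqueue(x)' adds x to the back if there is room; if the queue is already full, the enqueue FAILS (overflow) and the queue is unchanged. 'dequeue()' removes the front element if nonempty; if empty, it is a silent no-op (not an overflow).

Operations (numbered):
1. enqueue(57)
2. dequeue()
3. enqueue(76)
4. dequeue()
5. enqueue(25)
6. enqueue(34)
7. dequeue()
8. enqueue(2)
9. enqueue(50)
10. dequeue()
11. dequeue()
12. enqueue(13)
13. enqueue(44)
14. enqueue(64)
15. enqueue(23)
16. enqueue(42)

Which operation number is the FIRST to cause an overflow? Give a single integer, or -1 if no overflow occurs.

1. enqueue(57): size=1
2. dequeue(): size=0
3. enqueue(76): size=1
4. dequeue(): size=0
5. enqueue(25): size=1
6. enqueue(34): size=2
7. dequeue(): size=1
8. enqueue(2): size=2
9. enqueue(50): size=3
10. dequeue(): size=2
11. dequeue(): size=1
12. enqueue(13): size=2
13. enqueue(44): size=3
14. enqueue(64): size=4
15. enqueue(23): size=5
16. enqueue(42): size=6

Answer: -1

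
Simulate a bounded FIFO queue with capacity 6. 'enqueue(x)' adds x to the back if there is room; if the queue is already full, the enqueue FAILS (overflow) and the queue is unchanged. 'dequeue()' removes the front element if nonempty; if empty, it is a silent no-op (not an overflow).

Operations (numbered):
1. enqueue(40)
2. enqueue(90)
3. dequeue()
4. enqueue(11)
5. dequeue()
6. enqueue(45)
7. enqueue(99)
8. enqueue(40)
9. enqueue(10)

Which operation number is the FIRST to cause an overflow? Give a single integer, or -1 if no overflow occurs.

1. enqueue(40): size=1
2. enqueue(90): size=2
3. dequeue(): size=1
4. enqueue(11): size=2
5. dequeue(): size=1
6. enqueue(45): size=2
7. enqueue(99): size=3
8. enqueue(40): size=4
9. enqueue(10): size=5

Answer: -1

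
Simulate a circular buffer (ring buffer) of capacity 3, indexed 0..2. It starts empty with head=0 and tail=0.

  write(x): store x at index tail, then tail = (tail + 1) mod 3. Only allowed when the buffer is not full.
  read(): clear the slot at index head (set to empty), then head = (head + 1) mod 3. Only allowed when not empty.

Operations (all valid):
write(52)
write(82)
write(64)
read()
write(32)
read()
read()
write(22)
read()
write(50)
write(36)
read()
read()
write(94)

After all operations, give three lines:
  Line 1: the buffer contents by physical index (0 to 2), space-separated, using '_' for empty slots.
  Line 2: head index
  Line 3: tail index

write(52): buf=[52 _ _], head=0, tail=1, size=1
write(82): buf=[52 82 _], head=0, tail=2, size=2
write(64): buf=[52 82 64], head=0, tail=0, size=3
read(): buf=[_ 82 64], head=1, tail=0, size=2
write(32): buf=[32 82 64], head=1, tail=1, size=3
read(): buf=[32 _ 64], head=2, tail=1, size=2
read(): buf=[32 _ _], head=0, tail=1, size=1
write(22): buf=[32 22 _], head=0, tail=2, size=2
read(): buf=[_ 22 _], head=1, tail=2, size=1
write(50): buf=[_ 22 50], head=1, tail=0, size=2
write(36): buf=[36 22 50], head=1, tail=1, size=3
read(): buf=[36 _ 50], head=2, tail=1, size=2
read(): buf=[36 _ _], head=0, tail=1, size=1
write(94): buf=[36 94 _], head=0, tail=2, size=2

Answer: 36 94 _
0
2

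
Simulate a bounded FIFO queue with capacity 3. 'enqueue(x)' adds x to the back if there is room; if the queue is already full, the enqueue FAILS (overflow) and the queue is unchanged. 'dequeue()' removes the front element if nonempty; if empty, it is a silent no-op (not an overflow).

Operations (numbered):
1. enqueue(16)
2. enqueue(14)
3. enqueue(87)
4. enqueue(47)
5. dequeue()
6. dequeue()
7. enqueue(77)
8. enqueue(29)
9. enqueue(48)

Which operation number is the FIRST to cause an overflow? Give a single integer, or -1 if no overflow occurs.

Answer: 4

Derivation:
1. enqueue(16): size=1
2. enqueue(14): size=2
3. enqueue(87): size=3
4. enqueue(47): size=3=cap → OVERFLOW (fail)
5. dequeue(): size=2
6. dequeue(): size=1
7. enqueue(77): size=2
8. enqueue(29): size=3
9. enqueue(48): size=3=cap → OVERFLOW (fail)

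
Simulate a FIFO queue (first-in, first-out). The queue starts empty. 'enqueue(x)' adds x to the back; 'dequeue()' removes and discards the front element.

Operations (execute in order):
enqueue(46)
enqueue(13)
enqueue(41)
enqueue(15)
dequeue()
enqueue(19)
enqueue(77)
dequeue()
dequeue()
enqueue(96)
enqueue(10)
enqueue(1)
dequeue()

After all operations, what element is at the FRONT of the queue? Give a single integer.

Answer: 19

Derivation:
enqueue(46): queue = [46]
enqueue(13): queue = [46, 13]
enqueue(41): queue = [46, 13, 41]
enqueue(15): queue = [46, 13, 41, 15]
dequeue(): queue = [13, 41, 15]
enqueue(19): queue = [13, 41, 15, 19]
enqueue(77): queue = [13, 41, 15, 19, 77]
dequeue(): queue = [41, 15, 19, 77]
dequeue(): queue = [15, 19, 77]
enqueue(96): queue = [15, 19, 77, 96]
enqueue(10): queue = [15, 19, 77, 96, 10]
enqueue(1): queue = [15, 19, 77, 96, 10, 1]
dequeue(): queue = [19, 77, 96, 10, 1]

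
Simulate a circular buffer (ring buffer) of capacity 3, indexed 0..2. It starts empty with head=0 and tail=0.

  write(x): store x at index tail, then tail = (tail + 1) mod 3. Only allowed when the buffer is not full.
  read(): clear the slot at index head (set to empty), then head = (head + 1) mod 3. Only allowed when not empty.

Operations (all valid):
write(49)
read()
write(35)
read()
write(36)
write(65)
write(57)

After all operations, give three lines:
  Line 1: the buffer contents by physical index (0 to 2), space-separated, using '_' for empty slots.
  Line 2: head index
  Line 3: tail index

write(49): buf=[49 _ _], head=0, tail=1, size=1
read(): buf=[_ _ _], head=1, tail=1, size=0
write(35): buf=[_ 35 _], head=1, tail=2, size=1
read(): buf=[_ _ _], head=2, tail=2, size=0
write(36): buf=[_ _ 36], head=2, tail=0, size=1
write(65): buf=[65 _ 36], head=2, tail=1, size=2
write(57): buf=[65 57 36], head=2, tail=2, size=3

Answer: 65 57 36
2
2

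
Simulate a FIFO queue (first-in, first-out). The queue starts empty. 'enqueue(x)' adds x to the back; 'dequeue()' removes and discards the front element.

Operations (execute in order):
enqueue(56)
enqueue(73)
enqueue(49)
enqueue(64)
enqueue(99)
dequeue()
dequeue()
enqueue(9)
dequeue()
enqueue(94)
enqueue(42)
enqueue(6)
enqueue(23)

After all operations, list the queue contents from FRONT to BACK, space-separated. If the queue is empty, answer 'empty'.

enqueue(56): [56]
enqueue(73): [56, 73]
enqueue(49): [56, 73, 49]
enqueue(64): [56, 73, 49, 64]
enqueue(99): [56, 73, 49, 64, 99]
dequeue(): [73, 49, 64, 99]
dequeue(): [49, 64, 99]
enqueue(9): [49, 64, 99, 9]
dequeue(): [64, 99, 9]
enqueue(94): [64, 99, 9, 94]
enqueue(42): [64, 99, 9, 94, 42]
enqueue(6): [64, 99, 9, 94, 42, 6]
enqueue(23): [64, 99, 9, 94, 42, 6, 23]

Answer: 64 99 9 94 42 6 23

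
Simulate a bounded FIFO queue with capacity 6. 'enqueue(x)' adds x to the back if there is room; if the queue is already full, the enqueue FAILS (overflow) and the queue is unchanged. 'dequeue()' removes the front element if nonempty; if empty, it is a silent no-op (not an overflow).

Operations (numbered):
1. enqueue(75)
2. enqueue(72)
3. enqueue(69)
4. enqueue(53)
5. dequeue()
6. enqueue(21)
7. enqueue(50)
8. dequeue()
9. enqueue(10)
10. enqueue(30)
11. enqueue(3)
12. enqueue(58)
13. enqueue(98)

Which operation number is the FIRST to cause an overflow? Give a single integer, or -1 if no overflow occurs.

1. enqueue(75): size=1
2. enqueue(72): size=2
3. enqueue(69): size=3
4. enqueue(53): size=4
5. dequeue(): size=3
6. enqueue(21): size=4
7. enqueue(50): size=5
8. dequeue(): size=4
9. enqueue(10): size=5
10. enqueue(30): size=6
11. enqueue(3): size=6=cap → OVERFLOW (fail)
12. enqueue(58): size=6=cap → OVERFLOW (fail)
13. enqueue(98): size=6=cap → OVERFLOW (fail)

Answer: 11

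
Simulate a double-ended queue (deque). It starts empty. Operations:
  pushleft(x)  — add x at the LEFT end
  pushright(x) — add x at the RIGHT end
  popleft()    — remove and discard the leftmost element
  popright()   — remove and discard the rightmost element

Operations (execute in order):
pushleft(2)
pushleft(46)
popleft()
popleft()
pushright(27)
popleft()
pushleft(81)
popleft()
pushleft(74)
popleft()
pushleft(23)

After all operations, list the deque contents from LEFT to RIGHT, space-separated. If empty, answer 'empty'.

pushleft(2): [2]
pushleft(46): [46, 2]
popleft(): [2]
popleft(): []
pushright(27): [27]
popleft(): []
pushleft(81): [81]
popleft(): []
pushleft(74): [74]
popleft(): []
pushleft(23): [23]

Answer: 23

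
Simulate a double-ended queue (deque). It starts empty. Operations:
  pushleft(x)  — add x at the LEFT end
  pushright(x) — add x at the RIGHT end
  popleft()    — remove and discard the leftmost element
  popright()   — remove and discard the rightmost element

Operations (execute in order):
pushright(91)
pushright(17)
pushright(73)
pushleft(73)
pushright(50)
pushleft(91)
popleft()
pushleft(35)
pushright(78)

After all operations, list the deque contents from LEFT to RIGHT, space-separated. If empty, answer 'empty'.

Answer: 35 73 91 17 73 50 78

Derivation:
pushright(91): [91]
pushright(17): [91, 17]
pushright(73): [91, 17, 73]
pushleft(73): [73, 91, 17, 73]
pushright(50): [73, 91, 17, 73, 50]
pushleft(91): [91, 73, 91, 17, 73, 50]
popleft(): [73, 91, 17, 73, 50]
pushleft(35): [35, 73, 91, 17, 73, 50]
pushright(78): [35, 73, 91, 17, 73, 50, 78]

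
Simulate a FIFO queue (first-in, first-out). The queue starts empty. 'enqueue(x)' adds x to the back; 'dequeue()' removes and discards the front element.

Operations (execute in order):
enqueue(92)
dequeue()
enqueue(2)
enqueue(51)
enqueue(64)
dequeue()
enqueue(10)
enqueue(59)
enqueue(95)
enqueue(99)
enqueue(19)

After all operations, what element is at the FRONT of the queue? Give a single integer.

Answer: 51

Derivation:
enqueue(92): queue = [92]
dequeue(): queue = []
enqueue(2): queue = [2]
enqueue(51): queue = [2, 51]
enqueue(64): queue = [2, 51, 64]
dequeue(): queue = [51, 64]
enqueue(10): queue = [51, 64, 10]
enqueue(59): queue = [51, 64, 10, 59]
enqueue(95): queue = [51, 64, 10, 59, 95]
enqueue(99): queue = [51, 64, 10, 59, 95, 99]
enqueue(19): queue = [51, 64, 10, 59, 95, 99, 19]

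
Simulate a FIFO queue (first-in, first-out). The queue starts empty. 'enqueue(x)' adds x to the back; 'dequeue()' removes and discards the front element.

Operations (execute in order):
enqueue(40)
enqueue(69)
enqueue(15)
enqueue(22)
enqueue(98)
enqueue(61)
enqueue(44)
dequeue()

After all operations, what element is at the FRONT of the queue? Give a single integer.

Answer: 69

Derivation:
enqueue(40): queue = [40]
enqueue(69): queue = [40, 69]
enqueue(15): queue = [40, 69, 15]
enqueue(22): queue = [40, 69, 15, 22]
enqueue(98): queue = [40, 69, 15, 22, 98]
enqueue(61): queue = [40, 69, 15, 22, 98, 61]
enqueue(44): queue = [40, 69, 15, 22, 98, 61, 44]
dequeue(): queue = [69, 15, 22, 98, 61, 44]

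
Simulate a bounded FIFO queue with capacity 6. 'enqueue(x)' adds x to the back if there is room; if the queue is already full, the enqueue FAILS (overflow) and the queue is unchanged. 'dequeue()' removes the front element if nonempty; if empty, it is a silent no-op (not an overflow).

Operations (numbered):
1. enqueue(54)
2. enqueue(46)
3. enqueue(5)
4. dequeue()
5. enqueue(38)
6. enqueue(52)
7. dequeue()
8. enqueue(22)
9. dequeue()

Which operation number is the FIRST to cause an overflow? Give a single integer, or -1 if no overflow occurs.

1. enqueue(54): size=1
2. enqueue(46): size=2
3. enqueue(5): size=3
4. dequeue(): size=2
5. enqueue(38): size=3
6. enqueue(52): size=4
7. dequeue(): size=3
8. enqueue(22): size=4
9. dequeue(): size=3

Answer: -1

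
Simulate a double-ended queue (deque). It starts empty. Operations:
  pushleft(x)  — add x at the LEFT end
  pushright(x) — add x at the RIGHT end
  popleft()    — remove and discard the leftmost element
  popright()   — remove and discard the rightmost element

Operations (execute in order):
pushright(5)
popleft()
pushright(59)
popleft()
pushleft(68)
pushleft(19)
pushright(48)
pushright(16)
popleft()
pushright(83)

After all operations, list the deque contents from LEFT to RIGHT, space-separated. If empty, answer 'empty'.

pushright(5): [5]
popleft(): []
pushright(59): [59]
popleft(): []
pushleft(68): [68]
pushleft(19): [19, 68]
pushright(48): [19, 68, 48]
pushright(16): [19, 68, 48, 16]
popleft(): [68, 48, 16]
pushright(83): [68, 48, 16, 83]

Answer: 68 48 16 83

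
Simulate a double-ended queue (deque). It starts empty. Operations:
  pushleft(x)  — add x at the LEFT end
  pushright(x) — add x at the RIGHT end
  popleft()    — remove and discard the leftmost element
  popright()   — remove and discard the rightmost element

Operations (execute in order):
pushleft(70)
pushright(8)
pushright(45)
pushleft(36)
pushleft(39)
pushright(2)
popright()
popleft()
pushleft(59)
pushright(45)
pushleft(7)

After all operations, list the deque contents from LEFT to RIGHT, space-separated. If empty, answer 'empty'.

pushleft(70): [70]
pushright(8): [70, 8]
pushright(45): [70, 8, 45]
pushleft(36): [36, 70, 8, 45]
pushleft(39): [39, 36, 70, 8, 45]
pushright(2): [39, 36, 70, 8, 45, 2]
popright(): [39, 36, 70, 8, 45]
popleft(): [36, 70, 8, 45]
pushleft(59): [59, 36, 70, 8, 45]
pushright(45): [59, 36, 70, 8, 45, 45]
pushleft(7): [7, 59, 36, 70, 8, 45, 45]

Answer: 7 59 36 70 8 45 45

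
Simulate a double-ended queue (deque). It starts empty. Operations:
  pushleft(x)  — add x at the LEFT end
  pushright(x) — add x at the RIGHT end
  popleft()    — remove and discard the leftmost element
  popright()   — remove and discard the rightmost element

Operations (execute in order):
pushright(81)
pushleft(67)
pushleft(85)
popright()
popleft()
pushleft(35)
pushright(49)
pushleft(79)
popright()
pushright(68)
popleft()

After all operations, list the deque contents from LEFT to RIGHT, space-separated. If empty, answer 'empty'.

Answer: 35 67 68

Derivation:
pushright(81): [81]
pushleft(67): [67, 81]
pushleft(85): [85, 67, 81]
popright(): [85, 67]
popleft(): [67]
pushleft(35): [35, 67]
pushright(49): [35, 67, 49]
pushleft(79): [79, 35, 67, 49]
popright(): [79, 35, 67]
pushright(68): [79, 35, 67, 68]
popleft(): [35, 67, 68]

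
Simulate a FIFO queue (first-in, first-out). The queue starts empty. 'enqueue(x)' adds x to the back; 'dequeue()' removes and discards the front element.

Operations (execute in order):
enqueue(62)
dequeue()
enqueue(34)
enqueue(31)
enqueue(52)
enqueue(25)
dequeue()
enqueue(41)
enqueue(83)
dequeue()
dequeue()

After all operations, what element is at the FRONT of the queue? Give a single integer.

Answer: 25

Derivation:
enqueue(62): queue = [62]
dequeue(): queue = []
enqueue(34): queue = [34]
enqueue(31): queue = [34, 31]
enqueue(52): queue = [34, 31, 52]
enqueue(25): queue = [34, 31, 52, 25]
dequeue(): queue = [31, 52, 25]
enqueue(41): queue = [31, 52, 25, 41]
enqueue(83): queue = [31, 52, 25, 41, 83]
dequeue(): queue = [52, 25, 41, 83]
dequeue(): queue = [25, 41, 83]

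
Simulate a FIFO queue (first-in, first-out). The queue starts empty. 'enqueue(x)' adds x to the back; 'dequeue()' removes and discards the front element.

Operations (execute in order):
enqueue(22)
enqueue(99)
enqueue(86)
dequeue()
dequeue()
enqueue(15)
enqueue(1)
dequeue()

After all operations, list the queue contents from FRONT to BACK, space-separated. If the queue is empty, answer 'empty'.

Answer: 15 1

Derivation:
enqueue(22): [22]
enqueue(99): [22, 99]
enqueue(86): [22, 99, 86]
dequeue(): [99, 86]
dequeue(): [86]
enqueue(15): [86, 15]
enqueue(1): [86, 15, 1]
dequeue(): [15, 1]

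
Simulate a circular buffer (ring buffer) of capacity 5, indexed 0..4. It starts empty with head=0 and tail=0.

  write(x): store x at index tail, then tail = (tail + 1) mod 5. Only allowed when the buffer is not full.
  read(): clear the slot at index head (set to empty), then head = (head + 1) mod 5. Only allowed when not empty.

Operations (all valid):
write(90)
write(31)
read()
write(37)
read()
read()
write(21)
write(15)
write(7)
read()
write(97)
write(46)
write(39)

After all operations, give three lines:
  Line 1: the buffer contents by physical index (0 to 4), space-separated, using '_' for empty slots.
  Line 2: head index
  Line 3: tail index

Answer: 7 97 46 39 15
4
4

Derivation:
write(90): buf=[90 _ _ _ _], head=0, tail=1, size=1
write(31): buf=[90 31 _ _ _], head=0, tail=2, size=2
read(): buf=[_ 31 _ _ _], head=1, tail=2, size=1
write(37): buf=[_ 31 37 _ _], head=1, tail=3, size=2
read(): buf=[_ _ 37 _ _], head=2, tail=3, size=1
read(): buf=[_ _ _ _ _], head=3, tail=3, size=0
write(21): buf=[_ _ _ 21 _], head=3, tail=4, size=1
write(15): buf=[_ _ _ 21 15], head=3, tail=0, size=2
write(7): buf=[7 _ _ 21 15], head=3, tail=1, size=3
read(): buf=[7 _ _ _ 15], head=4, tail=1, size=2
write(97): buf=[7 97 _ _ 15], head=4, tail=2, size=3
write(46): buf=[7 97 46 _ 15], head=4, tail=3, size=4
write(39): buf=[7 97 46 39 15], head=4, tail=4, size=5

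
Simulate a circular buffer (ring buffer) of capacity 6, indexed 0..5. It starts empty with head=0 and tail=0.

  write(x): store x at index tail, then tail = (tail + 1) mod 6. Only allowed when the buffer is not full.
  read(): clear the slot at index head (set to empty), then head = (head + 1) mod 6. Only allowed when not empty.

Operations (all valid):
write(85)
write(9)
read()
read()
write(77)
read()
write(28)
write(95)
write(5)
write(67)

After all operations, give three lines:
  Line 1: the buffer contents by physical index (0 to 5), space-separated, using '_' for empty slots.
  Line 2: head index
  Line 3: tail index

write(85): buf=[85 _ _ _ _ _], head=0, tail=1, size=1
write(9): buf=[85 9 _ _ _ _], head=0, tail=2, size=2
read(): buf=[_ 9 _ _ _ _], head=1, tail=2, size=1
read(): buf=[_ _ _ _ _ _], head=2, tail=2, size=0
write(77): buf=[_ _ 77 _ _ _], head=2, tail=3, size=1
read(): buf=[_ _ _ _ _ _], head=3, tail=3, size=0
write(28): buf=[_ _ _ 28 _ _], head=3, tail=4, size=1
write(95): buf=[_ _ _ 28 95 _], head=3, tail=5, size=2
write(5): buf=[_ _ _ 28 95 5], head=3, tail=0, size=3
write(67): buf=[67 _ _ 28 95 5], head=3, tail=1, size=4

Answer: 67 _ _ 28 95 5
3
1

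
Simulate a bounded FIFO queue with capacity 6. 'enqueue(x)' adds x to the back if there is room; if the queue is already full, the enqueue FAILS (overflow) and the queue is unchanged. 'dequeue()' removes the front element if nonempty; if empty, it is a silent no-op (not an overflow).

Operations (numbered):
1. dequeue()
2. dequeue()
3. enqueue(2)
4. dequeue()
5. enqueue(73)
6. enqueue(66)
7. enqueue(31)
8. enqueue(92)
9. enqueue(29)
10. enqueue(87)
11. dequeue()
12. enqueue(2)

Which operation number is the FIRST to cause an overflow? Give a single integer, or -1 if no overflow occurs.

Answer: -1

Derivation:
1. dequeue(): empty, no-op, size=0
2. dequeue(): empty, no-op, size=0
3. enqueue(2): size=1
4. dequeue(): size=0
5. enqueue(73): size=1
6. enqueue(66): size=2
7. enqueue(31): size=3
8. enqueue(92): size=4
9. enqueue(29): size=5
10. enqueue(87): size=6
11. dequeue(): size=5
12. enqueue(2): size=6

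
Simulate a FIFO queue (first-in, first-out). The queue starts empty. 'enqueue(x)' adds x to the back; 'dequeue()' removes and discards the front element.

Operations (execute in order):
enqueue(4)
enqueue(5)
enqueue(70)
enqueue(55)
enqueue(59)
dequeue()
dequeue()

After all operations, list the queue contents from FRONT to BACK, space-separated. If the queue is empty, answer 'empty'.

enqueue(4): [4]
enqueue(5): [4, 5]
enqueue(70): [4, 5, 70]
enqueue(55): [4, 5, 70, 55]
enqueue(59): [4, 5, 70, 55, 59]
dequeue(): [5, 70, 55, 59]
dequeue(): [70, 55, 59]

Answer: 70 55 59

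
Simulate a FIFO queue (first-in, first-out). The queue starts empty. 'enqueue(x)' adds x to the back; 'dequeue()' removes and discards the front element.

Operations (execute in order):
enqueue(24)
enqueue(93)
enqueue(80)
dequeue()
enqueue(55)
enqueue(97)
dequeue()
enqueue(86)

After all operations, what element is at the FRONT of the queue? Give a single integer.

Answer: 80

Derivation:
enqueue(24): queue = [24]
enqueue(93): queue = [24, 93]
enqueue(80): queue = [24, 93, 80]
dequeue(): queue = [93, 80]
enqueue(55): queue = [93, 80, 55]
enqueue(97): queue = [93, 80, 55, 97]
dequeue(): queue = [80, 55, 97]
enqueue(86): queue = [80, 55, 97, 86]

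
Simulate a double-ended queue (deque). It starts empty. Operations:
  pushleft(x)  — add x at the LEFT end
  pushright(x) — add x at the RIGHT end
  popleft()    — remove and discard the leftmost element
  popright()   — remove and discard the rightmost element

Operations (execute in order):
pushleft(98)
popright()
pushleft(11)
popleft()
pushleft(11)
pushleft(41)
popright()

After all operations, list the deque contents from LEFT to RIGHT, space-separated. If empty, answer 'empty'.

pushleft(98): [98]
popright(): []
pushleft(11): [11]
popleft(): []
pushleft(11): [11]
pushleft(41): [41, 11]
popright(): [41]

Answer: 41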